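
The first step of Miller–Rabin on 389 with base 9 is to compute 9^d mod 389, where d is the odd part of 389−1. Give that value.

388

389 − 1 = 388 = 2^2 · 97, so d = 97.
9^1 ≡ 9 (mod 389)
9^2 ≡ 9^2 = 81 ≡ 81 (mod 389)
9^4 ≡ 81^2 = 6561 ≡ 337 (mod 389)
9^8 ≡ 337^2 = 113569 ≡ 370 (mod 389)
9^16 ≡ 370^2 = 136900 ≡ 361 (mod 389)
9^32 ≡ 361^2 = 130321 ≡ 6 (mod 389)
9^64 ≡ 6^2 = 36 ≡ 36 (mod 389)
97 = 64 + 32 + 1 in binary powers of 2.
So 9^97 ≡ 36 · 6 · 9 ≡ 388 (mod 389).
Since 9^d ≡ 388 (mod 389), base 9 does not prove 389 composite.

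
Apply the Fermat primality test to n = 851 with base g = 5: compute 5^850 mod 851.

818

5^1 ≡ 5 (mod 851)
5^2 ≡ 5^2 = 25 ≡ 25 (mod 851)
5^4 ≡ 25^2 = 625 ≡ 625 (mod 851)
5^8 ≡ 625^2 = 390625 ≡ 16 (mod 851)
5^16 ≡ 16^2 = 256 ≡ 256 (mod 851)
5^32 ≡ 256^2 = 65536 ≡ 9 (mod 851)
5^64 ≡ 9^2 = 81 ≡ 81 (mod 851)
5^128 ≡ 81^2 = 6561 ≡ 604 (mod 851)
5^256 ≡ 604^2 = 364816 ≡ 588 (mod 851)
5^512 ≡ 588^2 = 345744 ≡ 238 (mod 851)
850 = 512 + 256 + 64 + 16 + 2 in binary powers of 2.
So 5^850 ≡ 238 · 588 · 81 · 256 · 25 ≡ 818 (mod 851).
Since 818 ≠ 1, base 5 is a Fermat witness: 851 is composite.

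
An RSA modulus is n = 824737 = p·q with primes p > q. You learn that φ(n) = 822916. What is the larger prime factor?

φ(n) = (p−1)(q−1) = n − (p+q) + 1, so p + q = 824737 − 822916 + 1 = 1822.
p and q are the roots of t² − 1822t + 824737 = 0.
Discriminant: 1822² − 4·824737 = 3319684 − 3298948 = 20736; √20736 = 144.
q = (1822 − 144)/2 = 839, p = (1822 + 144)/2 = 983.
Check: 839 · 983 = 824737.

983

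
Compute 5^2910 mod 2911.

2131

5^1 ≡ 5 (mod 2911)
5^2 ≡ 5^2 = 25 ≡ 25 (mod 2911)
5^4 ≡ 25^2 = 625 ≡ 625 (mod 2911)
5^8 ≡ 625^2 = 390625 ≡ 551 (mod 2911)
5^16 ≡ 551^2 = 303601 ≡ 857 (mod 2911)
5^32 ≡ 857^2 = 734449 ≡ 877 (mod 2911)
5^64 ≡ 877^2 = 769129 ≡ 625 (mod 2911)
5^128 ≡ 625^2 = 390625 ≡ 551 (mod 2911)
5^256 ≡ 551^2 = 303601 ≡ 857 (mod 2911)
5^512 ≡ 857^2 = 734449 ≡ 877 (mod 2911)
5^1024 ≡ 877^2 = 769129 ≡ 625 (mod 2911)
5^2048 ≡ 625^2 = 390625 ≡ 551 (mod 2911)
2910 = 2048 + 512 + 256 + 64 + 16 + 8 + 4 + 2 in binary powers of 2.
So 5^2910 ≡ 551 · 877 · 857 · 625 · 857 · 551 · 625 · 25 ≡ 2131 (mod 2911).
Since 2131 ≠ 1, base 5 is a Fermat witness: 2911 is composite.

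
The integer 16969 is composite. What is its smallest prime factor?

71

16969 is odd.
Digit sum 31, not divisible by 3.
Ends in 9: not divisible by 5.
7: 16969 = 7·2424 + 1
11: 16969 = 11·1542 + 7
13: 16969 = 13·1305 + 4
17: 16969 = 17·998 + 3
19: 16969 = 19·893 + 2
23: 16969 = 23·737 + 18
29: 16969 = 29·585 + 4
31: 16969 = 31·547 + 12
37: 16969 = 37·458 + 23
41: 16969 = 41·413 + 36
43: 16969 = 43·394 + 27
47: 16969 = 47·361 + 2
53: 16969 = 53·320 + 9
59: 16969 = 59·287 + 36
61: 16969 = 61·278 + 11
67: 16969 = 67·253 + 18
71: 16969 = 71·239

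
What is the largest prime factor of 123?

41

123 = 3 · 41
41 is prime.
So 123 = 3 · 41; the largest prime factor is 41.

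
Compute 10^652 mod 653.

10^1 ≡ 10 (mod 653)
10^2 ≡ 10^2 = 100 ≡ 100 (mod 653)
10^4 ≡ 100^2 = 10000 ≡ 205 (mod 653)
10^8 ≡ 205^2 = 42025 ≡ 233 (mod 653)
10^16 ≡ 233^2 = 54289 ≡ 90 (mod 653)
10^32 ≡ 90^2 = 8100 ≡ 264 (mod 653)
10^64 ≡ 264^2 = 69696 ≡ 478 (mod 653)
10^128 ≡ 478^2 = 228484 ≡ 587 (mod 653)
10^256 ≡ 587^2 = 344569 ≡ 438 (mod 653)
10^512 ≡ 438^2 = 191844 ≡ 515 (mod 653)
652 = 512 + 128 + 8 + 4 in binary powers of 2.
So 10^652 ≡ 515 · 587 · 233 · 205 ≡ 1 (mod 653).
Since the result is 1, base 10 gives no evidence that 653 is composite.

1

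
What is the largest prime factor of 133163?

133163 = 37 · 3599
3599 = 59 · 61
61 is prime.
So 133163 = 37 · 59 · 61; the largest prime factor is 61.

61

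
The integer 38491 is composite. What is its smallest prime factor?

61

38491 is odd.
Digit sum 25, not divisible by 3.
Ends in 1: not divisible by 5.
7: 38491 = 7·5498 + 5
11: 38491 = 11·3499 + 2
13: 38491 = 13·2960 + 11
17: 38491 = 17·2264 + 3
19: 38491 = 19·2025 + 16
23: 38491 = 23·1673 + 12
29: 38491 = 29·1327 + 8
31: 38491 = 31·1241 + 20
37: 38491 = 37·1040 + 11
41: 38491 = 41·938 + 33
43: 38491 = 43·895 + 6
47: 38491 = 47·818 + 45
53: 38491 = 53·726 + 13
59: 38491 = 59·652 + 23
61: 38491 = 61·631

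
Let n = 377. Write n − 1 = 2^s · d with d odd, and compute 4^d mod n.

270

377 − 1 = 376 = 2^3 · 47, so d = 47.
4^1 ≡ 4 (mod 377)
4^2 ≡ 4^2 = 16 ≡ 16 (mod 377)
4^4 ≡ 16^2 = 256 ≡ 256 (mod 377)
4^8 ≡ 256^2 = 65536 ≡ 315 (mod 377)
4^16 ≡ 315^2 = 99225 ≡ 74 (mod 377)
4^32 ≡ 74^2 = 5476 ≡ 198 (mod 377)
47 = 32 + 8 + 4 + 2 + 1 in binary powers of 2.
So 4^47 ≡ 198 · 315 · 256 · 16 · 4 ≡ 270 (mod 377).
Squaring chain: 270 → 139 → 94; never reaches −1, so base 4 is a Miller–Rabin witness that 377 is composite.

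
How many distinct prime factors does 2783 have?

2

2783 = 11^2 · 23
2783 = 11^2 · 23, which has 2 distinct prime factors.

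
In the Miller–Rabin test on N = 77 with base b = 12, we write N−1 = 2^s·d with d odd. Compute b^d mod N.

77 − 1 = 76 = 2^2 · 19, so d = 19.
12^1 ≡ 12 (mod 77)
12^2 ≡ 12^2 = 144 ≡ 67 (mod 77)
12^4 ≡ 67^2 = 4489 ≡ 23 (mod 77)
12^8 ≡ 23^2 = 529 ≡ 67 (mod 77)
12^16 ≡ 67^2 = 4489 ≡ 23 (mod 77)
19 = 16 + 2 + 1 in binary powers of 2.
So 12^19 ≡ 23 · 67 · 12 ≡ 12 (mod 77).
Squaring chain: 12 → 67; never reaches −1, so base 12 is a Miller–Rabin witness that 77 is composite.

12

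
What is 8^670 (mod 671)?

243

8^1 ≡ 8 (mod 671)
8^2 ≡ 8^2 = 64 ≡ 64 (mod 671)
8^4 ≡ 64^2 = 4096 ≡ 70 (mod 671)
8^8 ≡ 70^2 = 4900 ≡ 203 (mod 671)
8^16 ≡ 203^2 = 41209 ≡ 278 (mod 671)
8^32 ≡ 278^2 = 77284 ≡ 119 (mod 671)
8^64 ≡ 119^2 = 14161 ≡ 70 (mod 671)
8^128 ≡ 70^2 = 4900 ≡ 203 (mod 671)
8^256 ≡ 203^2 = 41209 ≡ 278 (mod 671)
8^512 ≡ 278^2 = 77284 ≡ 119 (mod 671)
670 = 512 + 128 + 16 + 8 + 4 + 2 in binary powers of 2.
So 8^670 ≡ 119 · 203 · 278 · 203 · 70 · 64 ≡ 243 (mod 671).
Since 243 ≠ 1, base 8 is a Fermat witness: 671 is composite.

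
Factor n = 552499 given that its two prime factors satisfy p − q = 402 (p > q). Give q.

569

Since p = q + 402, we have 552499 = q(q + 402), so q² + 402q − 552499 = 0.
Discriminant: 402² + 4·552499 = 161604 + 2209996 = 2371600; √2371600 = 1540.
q = (−402 + 1540)/2 = 569, and p = q + 402 = 971.
Check: 569 · 971 = 552499.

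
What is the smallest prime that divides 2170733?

67

2170733 is odd.
Digit sum 23, not divisible by 3.
Ends in 3: not divisible by 5.
7: 2170733 = 7·310104 + 5
11: 2170733 = 11·197339 + 4
13: 2170733 = 13·166979 + 6
17: 2170733 = 17·127690 + 3
19: 2170733 = 19·114249 + 2
23: 2170733 = 23·94379 + 16
29: 2170733 = 29·74852 + 25
31: 2170733 = 31·70023 + 20
37: 2170733 = 37·58668 + 17
41: 2170733 = 41·52944 + 29
43: 2170733 = 43·50482 + 7
47: 2170733 = 47·46185 + 38
53: 2170733 = 53·40957 + 12
59: 2170733 = 59·36792 + 5
61: 2170733 = 61·35585 + 48
67: 2170733 = 67·32399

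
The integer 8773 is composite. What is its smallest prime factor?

31

8773 is odd.
Digit sum 25, not divisible by 3.
Ends in 3: not divisible by 5.
7: 8773 = 7·1253 + 2
11: 8773 = 11·797 + 6
13: 8773 = 13·674 + 11
17: 8773 = 17·516 + 1
19: 8773 = 19·461 + 14
23: 8773 = 23·381 + 10
29: 8773 = 29·302 + 15
31: 8773 = 31·283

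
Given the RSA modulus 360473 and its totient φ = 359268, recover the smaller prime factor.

547

φ(n) = (p−1)(q−1) = n − (p+q) + 1, so p + q = 360473 − 359268 + 1 = 1206.
p and q are the roots of t² − 1206t + 360473 = 0.
Discriminant: 1206² − 4·360473 = 1454436 − 1441892 = 12544; √12544 = 112.
q = (1206 − 112)/2 = 547, p = (1206 + 112)/2 = 659.
Check: 547 · 659 = 360473.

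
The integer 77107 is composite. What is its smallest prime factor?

83

77107 is odd.
Digit sum 22, not divisible by 3.
Ends in 7: not divisible by 5.
7: 77107 = 7·11015 + 2
11: 77107 = 11·7009 + 8
13: 77107 = 13·5931 + 4
17: 77107 = 17·4535 + 12
19: 77107 = 19·4058 + 5
23: 77107 = 23·3352 + 11
29: 77107 = 29·2658 + 25
31: 77107 = 31·2487 + 10
37: 77107 = 37·2083 + 36
41: 77107 = 41·1880 + 27
43: 77107 = 43·1793 + 8
47: 77107 = 47·1640 + 27
53: 77107 = 53·1454 + 45
59: 77107 = 59·1306 + 53
61: 77107 = 61·1264 + 3
67: 77107 = 67·1150 + 57
71: 77107 = 71·1086 + 1
73: 77107 = 73·1056 + 19
79: 77107 = 79·976 + 3
83: 77107 = 83·929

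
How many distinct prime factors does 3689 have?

3

3689 = 7 · 527
527 = 17 · 31
3689 = 7 · 17 · 31, which has 3 distinct prime factors.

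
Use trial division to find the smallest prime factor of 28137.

28137 is odd.
Digit sum 21, divisible by 3.

3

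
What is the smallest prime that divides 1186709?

1186709 is odd.
Digit sum 32, not divisible by 3.
Ends in 9: not divisible by 5.
7: 1186709 = 7·169529 + 6
11: 1186709 = 11·107882 + 7
13: 1186709 = 13·91285 + 4
17: 1186709 = 17·69806 + 7
19: 1186709 = 19·62458 + 7
23: 1186709 = 23·51596 + 1
29: 1186709 = 29·40921

29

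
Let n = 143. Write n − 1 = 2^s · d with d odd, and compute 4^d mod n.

114

143 − 1 = 142 = 2^1 · 71, so d = 71.
4^1 ≡ 4 (mod 143)
4^2 ≡ 4^2 = 16 ≡ 16 (mod 143)
4^4 ≡ 16^2 = 256 ≡ 113 (mod 143)
4^8 ≡ 113^2 = 12769 ≡ 42 (mod 143)
4^16 ≡ 42^2 = 1764 ≡ 48 (mod 143)
4^32 ≡ 48^2 = 2304 ≡ 16 (mod 143)
4^64 ≡ 16^2 = 256 ≡ 113 (mod 143)
71 = 64 + 4 + 2 + 1 in binary powers of 2.
So 4^71 ≡ 113 · 113 · 16 · 4 ≡ 114 (mod 143).
Squaring chain: 114; never reaches −1, so base 4 is a Miller–Rabin witness that 143 is composite.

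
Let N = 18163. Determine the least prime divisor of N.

18163 is odd.
Digit sum 19, not divisible by 3.
Ends in 3: not divisible by 5.
7: 18163 = 7·2594 + 5
11: 18163 = 11·1651 + 2
13: 18163 = 13·1397 + 2
17: 18163 = 17·1068 + 7
19: 18163 = 19·955 + 18
23: 18163 = 23·789 + 16
29: 18163 = 29·626 + 9
31: 18163 = 31·585 + 28
37: 18163 = 37·490 + 33
41: 18163 = 41·443

41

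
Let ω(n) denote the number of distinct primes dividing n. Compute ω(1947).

3

1947 = 3 · 649
649 = 11 · 59
1947 = 3 · 11 · 59, which has 3 distinct prime factors.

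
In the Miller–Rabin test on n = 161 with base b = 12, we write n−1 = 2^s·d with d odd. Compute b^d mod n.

87

161 − 1 = 160 = 2^5 · 5, so d = 5.
12^1 ≡ 12 (mod 161)
12^2 ≡ 12^2 = 144 ≡ 144 (mod 161)
12^4 ≡ 144^2 = 20736 ≡ 128 (mod 161)
5 = 4 + 1 in binary powers of 2.
So 12^5 ≡ 128 · 12 ≡ 87 (mod 161).
Squaring chain: 87 → 2 → 4 → 16 → 95; never reaches −1, so base 12 is a Miller–Rabin witness that 161 is composite.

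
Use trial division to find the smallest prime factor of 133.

7

133 is odd.
Digit sum 7, not divisible by 3.
Ends in 3: not divisible by 5.
7: 133 = 7·19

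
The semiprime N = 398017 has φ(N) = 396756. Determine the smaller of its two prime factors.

φ(n) = (p−1)(q−1) = n − (p+q) + 1, so p + q = 398017 − 396756 + 1 = 1262.
p and q are the roots of t² − 1262t + 398017 = 0.
Discriminant: 1262² − 4·398017 = 1592644 − 1592068 = 576; √576 = 24.
q = (1262 − 24)/2 = 619, p = (1262 + 24)/2 = 643.
Check: 619 · 643 = 398017.

619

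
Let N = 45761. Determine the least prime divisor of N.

67

45761 is odd.
Digit sum 23, not divisible by 3.
Ends in 1: not divisible by 5.
7: 45761 = 7·6537 + 2
11: 45761 = 11·4160 + 1
13: 45761 = 13·3520 + 1
17: 45761 = 17·2691 + 14
19: 45761 = 19·2408 + 9
23: 45761 = 23·1989 + 14
29: 45761 = 29·1577 + 28
31: 45761 = 31·1476 + 5
37: 45761 = 37·1236 + 29
41: 45761 = 41·1116 + 5
43: 45761 = 43·1064 + 9
47: 45761 = 47·973 + 30
53: 45761 = 53·863 + 22
59: 45761 = 59·775 + 36
61: 45761 = 61·750 + 11
67: 45761 = 67·683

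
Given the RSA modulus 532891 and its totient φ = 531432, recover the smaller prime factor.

φ(n) = (p−1)(q−1) = n − (p+q) + 1, so p + q = 532891 − 531432 + 1 = 1460.
p and q are the roots of t² − 1460t + 532891 = 0.
Discriminant: 1460² − 4·532891 = 2131600 − 2131564 = 36; √36 = 6.
q = (1460 − 6)/2 = 727, p = (1460 + 6)/2 = 733.
Check: 727 · 733 = 532891.

727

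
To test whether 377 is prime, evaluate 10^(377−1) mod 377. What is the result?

107

10^1 ≡ 10 (mod 377)
10^2 ≡ 10^2 = 100 ≡ 100 (mod 377)
10^4 ≡ 100^2 = 10000 ≡ 198 (mod 377)
10^8 ≡ 198^2 = 39204 ≡ 373 (mod 377)
10^16 ≡ 373^2 = 139129 ≡ 16 (mod 377)
10^32 ≡ 16^2 = 256 ≡ 256 (mod 377)
10^64 ≡ 256^2 = 65536 ≡ 315 (mod 377)
10^128 ≡ 315^2 = 99225 ≡ 74 (mod 377)
10^256 ≡ 74^2 = 5476 ≡ 198 (mod 377)
376 = 256 + 64 + 32 + 16 + 8 in binary powers of 2.
So 10^376 ≡ 198 · 315 · 256 · 16 · 373 ≡ 107 (mod 377).
Since 107 ≠ 1, base 10 is a Fermat witness: 377 is composite.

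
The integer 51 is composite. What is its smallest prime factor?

51 is odd.
Digit sum 6, divisible by 3.

3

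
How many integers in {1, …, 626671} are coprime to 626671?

Factor: 626671 = 17 · 191 · 193.
φ(626671) = (17−1) · (191−1) · (193−1) = 16 · 190 · 192 = 583680.

583680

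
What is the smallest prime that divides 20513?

73

20513 is odd.
Digit sum 11, not divisible by 3.
Ends in 3: not divisible by 5.
7: 20513 = 7·2930 + 3
11: 20513 = 11·1864 + 9
13: 20513 = 13·1577 + 12
17: 20513 = 17·1206 + 11
19: 20513 = 19·1079 + 12
23: 20513 = 23·891 + 20
29: 20513 = 29·707 + 10
31: 20513 = 31·661 + 22
37: 20513 = 37·554 + 15
41: 20513 = 41·500 + 13
43: 20513 = 43·477 + 2
47: 20513 = 47·436 + 21
53: 20513 = 53·387 + 2
59: 20513 = 59·347 + 40
61: 20513 = 61·336 + 17
67: 20513 = 67·306 + 11
71: 20513 = 71·288 + 65
73: 20513 = 73·281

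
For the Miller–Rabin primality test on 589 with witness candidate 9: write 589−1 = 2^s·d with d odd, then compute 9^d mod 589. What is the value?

64

589 − 1 = 588 = 2^2 · 147, so d = 147.
9^1 ≡ 9 (mod 589)
9^2 ≡ 9^2 = 81 ≡ 81 (mod 589)
9^4 ≡ 81^2 = 6561 ≡ 82 (mod 589)
9^8 ≡ 82^2 = 6724 ≡ 245 (mod 589)
9^16 ≡ 245^2 = 60025 ≡ 536 (mod 589)
9^32 ≡ 536^2 = 287296 ≡ 453 (mod 589)
9^64 ≡ 453^2 = 205209 ≡ 237 (mod 589)
9^128 ≡ 237^2 = 56169 ≡ 214 (mod 589)
147 = 128 + 16 + 2 + 1 in binary powers of 2.
So 9^147 ≡ 214 · 536 · 81 · 9 ≡ 64 (mod 589).
Squaring chain: 64 → 562; never reaches −1, so base 9 is a Miller–Rabin witness that 589 is composite.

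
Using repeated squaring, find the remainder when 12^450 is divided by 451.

419

12^1 ≡ 12 (mod 451)
12^2 ≡ 12^2 = 144 ≡ 144 (mod 451)
12^4 ≡ 144^2 = 20736 ≡ 441 (mod 451)
12^8 ≡ 441^2 = 194481 ≡ 100 (mod 451)
12^16 ≡ 100^2 = 10000 ≡ 78 (mod 451)
12^32 ≡ 78^2 = 6084 ≡ 221 (mod 451)
12^64 ≡ 221^2 = 48841 ≡ 133 (mod 451)
12^128 ≡ 133^2 = 17689 ≡ 100 (mod 451)
12^256 ≡ 100^2 = 10000 ≡ 78 (mod 451)
450 = 256 + 128 + 64 + 2 in binary powers of 2.
So 12^450 ≡ 78 · 100 · 133 · 144 ≡ 419 (mod 451).
Since 419 ≠ 1, base 12 is a Fermat witness: 451 is composite.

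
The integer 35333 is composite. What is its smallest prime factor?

35333 is odd.
Digit sum 17, not divisible by 3.
Ends in 3: not divisible by 5.
7: 35333 = 7·5047 + 4
11: 35333 = 11·3212 + 1
13: 35333 = 13·2717 + 12
17: 35333 = 17·2078 + 7
19: 35333 = 19·1859 + 12
23: 35333 = 23·1536 + 5
29: 35333 = 29·1218 + 11
31: 35333 = 31·1139 + 24
37: 35333 = 37·954 + 35
41: 35333 = 41·861 + 32
43: 35333 = 43·821 + 30
47: 35333 = 47·751 + 36
53: 35333 = 53·666 + 35
59: 35333 = 59·598 + 51
61: 35333 = 61·579 + 14
67: 35333 = 67·527 + 24
71: 35333 = 71·497 + 46
73: 35333 = 73·484 + 1
79: 35333 = 79·447 + 20
83: 35333 = 83·425 + 58
89: 35333 = 89·397

89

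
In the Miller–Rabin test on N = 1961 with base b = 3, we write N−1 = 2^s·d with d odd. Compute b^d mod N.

509

1961 − 1 = 1960 = 2^3 · 245, so d = 245.
3^1 ≡ 3 (mod 1961)
3^2 ≡ 3^2 = 9 ≡ 9 (mod 1961)
3^4 ≡ 9^2 = 81 ≡ 81 (mod 1961)
3^8 ≡ 81^2 = 6561 ≡ 678 (mod 1961)
3^16 ≡ 678^2 = 459684 ≡ 810 (mod 1961)
3^32 ≡ 810^2 = 656100 ≡ 1126 (mod 1961)
3^64 ≡ 1126^2 = 1267876 ≡ 1070 (mod 1961)
3^128 ≡ 1070^2 = 1144900 ≡ 1637 (mod 1961)
245 = 128 + 64 + 32 + 16 + 4 + 1 in binary powers of 2.
So 3^245 ≡ 1637 · 1070 · 1126 · 810 · 81 · 3 ≡ 509 (mod 1961).
Squaring chain: 509 → 229 → 1455; never reaches −1, so base 3 is a Miller–Rabin witness that 1961 is composite.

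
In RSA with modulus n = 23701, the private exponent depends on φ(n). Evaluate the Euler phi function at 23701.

Factor: 23701 = 137 · 173.
φ(23701) = (137−1) · (173−1) = 136 · 172 = 23392.

23392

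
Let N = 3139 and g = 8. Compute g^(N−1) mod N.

1096

8^1 ≡ 8 (mod 3139)
8^2 ≡ 8^2 = 64 ≡ 64 (mod 3139)
8^4 ≡ 64^2 = 4096 ≡ 957 (mod 3139)
8^8 ≡ 957^2 = 915849 ≡ 2400 (mod 3139)
8^16 ≡ 2400^2 = 5760000 ≡ 3074 (mod 3139)
8^32 ≡ 3074^2 = 9449476 ≡ 1086 (mod 3139)
8^64 ≡ 1086^2 = 1179396 ≡ 2271 (mod 3139)
8^128 ≡ 2271^2 = 5157441 ≡ 64 (mod 3139)
8^256 ≡ 64^2 = 4096 ≡ 957 (mod 3139)
8^512 ≡ 957^2 = 915849 ≡ 2400 (mod 3139)
8^1024 ≡ 2400^2 = 5760000 ≡ 3074 (mod 3139)
8^2048 ≡ 3074^2 = 9449476 ≡ 1086 (mod 3139)
3138 = 2048 + 1024 + 64 + 2 in binary powers of 2.
So 8^3138 ≡ 1086 · 3074 · 2271 · 64 ≡ 1096 (mod 3139).
Since 1096 ≠ 1, base 8 is a Fermat witness: 3139 is composite.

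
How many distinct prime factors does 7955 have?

7955 = 5 · 1591
1591 = 37 · 43
7955 = 5 · 37 · 43, which has 3 distinct prime factors.

3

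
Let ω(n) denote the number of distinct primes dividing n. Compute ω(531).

531 = 3^2 · 59
531 = 3^2 · 59, which has 2 distinct prime factors.

2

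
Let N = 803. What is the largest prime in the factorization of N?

803 = 11 · 73
73 is prime.
So 803 = 11 · 73; the largest prime factor is 73.

73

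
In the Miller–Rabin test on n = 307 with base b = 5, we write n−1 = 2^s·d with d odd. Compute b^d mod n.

307 − 1 = 306 = 2^1 · 153, so d = 153.
5^1 ≡ 5 (mod 307)
5^2 ≡ 5^2 = 25 ≡ 25 (mod 307)
5^4 ≡ 25^2 = 625 ≡ 11 (mod 307)
5^8 ≡ 11^2 = 121 ≡ 121 (mod 307)
5^16 ≡ 121^2 = 14641 ≡ 212 (mod 307)
5^32 ≡ 212^2 = 44944 ≡ 122 (mod 307)
5^64 ≡ 122^2 = 14884 ≡ 148 (mod 307)
5^128 ≡ 148^2 = 21904 ≡ 107 (mod 307)
153 = 128 + 16 + 8 + 1 in binary powers of 2.
So 5^153 ≡ 107 · 212 · 121 · 5 ≡ 306 (mod 307).
Since 5^d ≡ 306 (mod 307), base 5 does not prove 307 composite.

306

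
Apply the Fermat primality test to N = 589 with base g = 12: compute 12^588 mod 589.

12^1 ≡ 12 (mod 589)
12^2 ≡ 12^2 = 144 ≡ 144 (mod 589)
12^4 ≡ 144^2 = 20736 ≡ 121 (mod 589)
12^8 ≡ 121^2 = 14641 ≡ 505 (mod 589)
12^16 ≡ 505^2 = 255025 ≡ 577 (mod 589)
12^32 ≡ 577^2 = 332929 ≡ 144 (mod 589)
12^64 ≡ 144^2 = 20736 ≡ 121 (mod 589)
12^128 ≡ 121^2 = 14641 ≡ 505 (mod 589)
12^256 ≡ 505^2 = 255025 ≡ 577 (mod 589)
12^512 ≡ 577^2 = 332929 ≡ 144 (mod 589)
588 = 512 + 64 + 8 + 4 in binary powers of 2.
So 12^588 ≡ 144 · 121 · 505 · 121 ≡ 39 (mod 589).
Since 39 ≠ 1, base 12 is a Fermat witness: 589 is composite.

39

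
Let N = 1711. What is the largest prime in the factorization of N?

59

1711 = 29 · 59
59 is prime.
So 1711 = 29 · 59; the largest prime factor is 59.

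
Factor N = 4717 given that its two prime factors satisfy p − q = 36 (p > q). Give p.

Since p = q + 36, we have 4717 = q(q + 36), so q² + 36q − 4717 = 0.
Discriminant: 36² + 4·4717 = 1296 + 18868 = 20164; √20164 = 142.
q = (−36 + 142)/2 = 53, and p = q + 36 = 89.
Check: 53 · 89 = 4717.

89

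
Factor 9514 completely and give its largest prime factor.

71

9514 = 2 · 4757
4757 = 67 · 71
71 is prime.
So 9514 = 2 · 67 · 71; the largest prime factor is 71.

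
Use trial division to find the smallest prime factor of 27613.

27613 is odd.
Digit sum 19, not divisible by 3.
Ends in 3: not divisible by 5.
7: 27613 = 7·3944 + 5
11: 27613 = 11·2510 + 3
13: 27613 = 13·2124 + 1
17: 27613 = 17·1624 + 5
19: 27613 = 19·1453 + 6
23: 27613 = 23·1200 + 13
29: 27613 = 29·952 + 5
31: 27613 = 31·890 + 23
37: 27613 = 37·746 + 11
41: 27613 = 41·673 + 20
43: 27613 = 43·642 + 7
47: 27613 = 47·587 + 24
53: 27613 = 53·521

53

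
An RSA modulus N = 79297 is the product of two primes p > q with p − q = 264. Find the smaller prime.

179

Since p = q + 264, we have 79297 = q(q + 264), so q² + 264q − 79297 = 0.
Discriminant: 264² + 4·79297 = 69696 + 317188 = 386884; √386884 = 622.
q = (−264 + 622)/2 = 179, and p = q + 264 = 443.
Check: 179 · 443 = 79297.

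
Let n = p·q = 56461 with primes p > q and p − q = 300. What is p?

431

Since p = q + 300, we have 56461 = q(q + 300), so q² + 300q − 56461 = 0.
Discriminant: 300² + 4·56461 = 90000 + 225844 = 315844; √315844 = 562.
q = (−300 + 562)/2 = 131, and p = q + 300 = 431.
Check: 131 · 431 = 56461.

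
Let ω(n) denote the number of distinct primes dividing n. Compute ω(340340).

340340 = 2^2 · 85085
85085 = 5 · 17017
17017 = 7 · 2431
2431 = 11 · 221
221 = 13 · 17
340340 = 2^2 · 5 · 7 · 11 · 13 · 17, which has 6 distinct prime factors.

6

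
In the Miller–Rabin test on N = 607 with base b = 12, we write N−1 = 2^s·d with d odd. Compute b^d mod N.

606

607 − 1 = 606 = 2^1 · 303, so d = 303.
12^1 ≡ 12 (mod 607)
12^2 ≡ 12^2 = 144 ≡ 144 (mod 607)
12^4 ≡ 144^2 = 20736 ≡ 98 (mod 607)
12^8 ≡ 98^2 = 9604 ≡ 499 (mod 607)
12^16 ≡ 499^2 = 249001 ≡ 131 (mod 607)
12^32 ≡ 131^2 = 17161 ≡ 165 (mod 607)
12^64 ≡ 165^2 = 27225 ≡ 517 (mod 607)
12^128 ≡ 517^2 = 267289 ≡ 209 (mod 607)
12^256 ≡ 209^2 = 43681 ≡ 584 (mod 607)
303 = 256 + 32 + 8 + 4 + 2 + 1 in binary powers of 2.
So 12^303 ≡ 584 · 165 · 499 · 98 · 144 · 12 ≡ 606 (mod 607).
Since 12^d ≡ 606 (mod 607), base 12 does not prove 607 composite.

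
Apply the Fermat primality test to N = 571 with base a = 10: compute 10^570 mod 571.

10^1 ≡ 10 (mod 571)
10^2 ≡ 10^2 = 100 ≡ 100 (mod 571)
10^4 ≡ 100^2 = 10000 ≡ 293 (mod 571)
10^8 ≡ 293^2 = 85849 ≡ 199 (mod 571)
10^16 ≡ 199^2 = 39601 ≡ 202 (mod 571)
10^32 ≡ 202^2 = 40804 ≡ 263 (mod 571)
10^64 ≡ 263^2 = 69169 ≡ 78 (mod 571)
10^128 ≡ 78^2 = 6084 ≡ 374 (mod 571)
10^256 ≡ 374^2 = 139876 ≡ 552 (mod 571)
10^512 ≡ 552^2 = 304704 ≡ 361 (mod 571)
570 = 512 + 32 + 16 + 8 + 2 in binary powers of 2.
So 10^570 ≡ 361 · 263 · 202 · 199 · 100 ≡ 1 (mod 571).
Since the result is 1, base 10 gives no evidence that 571 is composite.

1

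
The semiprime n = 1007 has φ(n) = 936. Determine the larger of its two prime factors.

53

φ(n) = (p−1)(q−1) = n − (p+q) + 1, so p + q = 1007 − 936 + 1 = 72.
p and q are the roots of t² − 72t + 1007 = 0.
Discriminant: 72² − 4·1007 = 5184 − 4028 = 1156; √1156 = 34.
q = (72 − 34)/2 = 19, p = (72 + 34)/2 = 53.
Check: 19 · 53 = 1007.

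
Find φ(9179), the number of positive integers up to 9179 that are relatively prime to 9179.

8976

Factor: 9179 = 67 · 137.
φ(9179) = (67−1) · (137−1) = 66 · 136 = 8976.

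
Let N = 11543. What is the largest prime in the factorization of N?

97

11543 = 7 · 1649
1649 = 17 · 97
97 is prime.
So 11543 = 7 · 17 · 97; the largest prime factor is 97.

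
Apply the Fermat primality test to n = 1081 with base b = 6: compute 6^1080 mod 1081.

6^1 ≡ 6 (mod 1081)
6^2 ≡ 6^2 = 36 ≡ 36 (mod 1081)
6^4 ≡ 36^2 = 1296 ≡ 215 (mod 1081)
6^8 ≡ 215^2 = 46225 ≡ 823 (mod 1081)
6^16 ≡ 823^2 = 677329 ≡ 623 (mod 1081)
6^32 ≡ 623^2 = 388129 ≡ 50 (mod 1081)
6^64 ≡ 50^2 = 2500 ≡ 338 (mod 1081)
6^128 ≡ 338^2 = 114244 ≡ 739 (mod 1081)
6^256 ≡ 739^2 = 546121 ≡ 216 (mod 1081)
6^512 ≡ 216^2 = 46656 ≡ 173 (mod 1081)
6^1024 ≡ 173^2 = 29929 ≡ 742 (mod 1081)
1080 = 1024 + 32 + 16 + 8 in binary powers of 2.
So 6^1080 ≡ 742 · 50 · 623 · 823 ≡ 243 (mod 1081).
Since 243 ≠ 1, base 6 is a Fermat witness: 1081 is composite.

243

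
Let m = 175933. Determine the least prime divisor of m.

17

175933 is odd.
Digit sum 28, not divisible by 3.
Ends in 3: not divisible by 5.
7: 175933 = 7·25133 + 2
11: 175933 = 11·15993 + 10
13: 175933 = 13·13533 + 4
17: 175933 = 17·10349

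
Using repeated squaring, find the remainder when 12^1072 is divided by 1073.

900

12^1 ≡ 12 (mod 1073)
12^2 ≡ 12^2 = 144 ≡ 144 (mod 1073)
12^4 ≡ 144^2 = 20736 ≡ 349 (mod 1073)
12^8 ≡ 349^2 = 121801 ≡ 552 (mod 1073)
12^16 ≡ 552^2 = 304704 ≡ 1045 (mod 1073)
12^32 ≡ 1045^2 = 1092025 ≡ 784 (mod 1073)
12^64 ≡ 784^2 = 614656 ≡ 900 (mod 1073)
12^128 ≡ 900^2 = 810000 ≡ 958 (mod 1073)
12^256 ≡ 958^2 = 917764 ≡ 349 (mod 1073)
12^512 ≡ 349^2 = 121801 ≡ 552 (mod 1073)
12^1024 ≡ 552^2 = 304704 ≡ 1045 (mod 1073)
1072 = 1024 + 32 + 16 in binary powers of 2.
So 12^1072 ≡ 1045 · 784 · 1045 ≡ 900 (mod 1073).
Since 900 ≠ 1, base 12 is a Fermat witness: 1073 is composite.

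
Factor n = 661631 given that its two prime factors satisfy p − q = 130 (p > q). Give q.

Since p = q + 130, we have 661631 = q(q + 130), so q² + 130q − 661631 = 0.
Discriminant: 130² + 4·661631 = 16900 + 2646524 = 2663424; √2663424 = 1632.
q = (−130 + 1632)/2 = 751, and p = q + 130 = 881.
Check: 751 · 881 = 661631.

751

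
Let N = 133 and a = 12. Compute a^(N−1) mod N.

1

12^1 ≡ 12 (mod 133)
12^2 ≡ 12^2 = 144 ≡ 11 (mod 133)
12^4 ≡ 11^2 = 121 ≡ 121 (mod 133)
12^8 ≡ 121^2 = 14641 ≡ 11 (mod 133)
12^16 ≡ 11^2 = 121 ≡ 121 (mod 133)
12^32 ≡ 121^2 = 14641 ≡ 11 (mod 133)
12^64 ≡ 11^2 = 121 ≡ 121 (mod 133)
12^128 ≡ 121^2 = 14641 ≡ 11 (mod 133)
132 = 128 + 4 in binary powers of 2.
So 12^132 ≡ 11 · 121 ≡ 1 (mod 133).
Since the result is 1, base 12 gives no evidence that 133 is composite.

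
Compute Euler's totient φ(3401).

3204

Factor: 3401 = 19 · 179.
φ(3401) = (19−1) · (179−1) = 18 · 178 = 3204.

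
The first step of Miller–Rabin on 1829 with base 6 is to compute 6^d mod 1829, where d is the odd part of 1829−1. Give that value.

1742

1829 − 1 = 1828 = 2^2 · 457, so d = 457.
6^1 ≡ 6 (mod 1829)
6^2 ≡ 6^2 = 36 ≡ 36 (mod 1829)
6^4 ≡ 36^2 = 1296 ≡ 1296 (mod 1829)
6^8 ≡ 1296^2 = 1679616 ≡ 594 (mod 1829)
6^16 ≡ 594^2 = 352836 ≡ 1668 (mod 1829)
6^32 ≡ 1668^2 = 2782224 ≡ 315 (mod 1829)
6^64 ≡ 315^2 = 99225 ≡ 459 (mod 1829)
6^128 ≡ 459^2 = 210681 ≡ 346 (mod 1829)
6^256 ≡ 346^2 = 119716 ≡ 831 (mod 1829)
457 = 256 + 128 + 64 + 8 + 1 in binary powers of 2.
So 6^457 ≡ 831 · 346 · 459 · 594 · 6 ≡ 1742 (mod 1829).
Squaring chain: 1742 → 253; never reaches −1, so base 6 is a Miller–Rabin witness that 1829 is composite.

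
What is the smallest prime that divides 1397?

11

1397 is odd.
Digit sum 20, not divisible by 3.
Ends in 7: not divisible by 5.
7: 1397 = 7·199 + 4
11: 1397 = 11·127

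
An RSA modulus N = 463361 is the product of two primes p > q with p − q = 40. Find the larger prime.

Since p = q + 40, we have 463361 = q(q + 40), so q² + 40q − 463361 = 0.
Discriminant: 40² + 4·463361 = 1600 + 1853444 = 1855044; √1855044 = 1362.
q = (−40 + 1362)/2 = 661, and p = q + 40 = 701.
Check: 661 · 701 = 463361.

701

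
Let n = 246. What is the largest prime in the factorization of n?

246 = 2 · 123
123 = 3 · 41
41 is prime.
So 246 = 2 · 3 · 41; the largest prime factor is 41.

41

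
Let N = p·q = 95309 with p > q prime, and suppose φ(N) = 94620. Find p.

499

φ(n) = (p−1)(q−1) = n − (p+q) + 1, so p + q = 95309 − 94620 + 1 = 690.
p and q are the roots of t² − 690t + 95309 = 0.
Discriminant: 690² − 4·95309 = 476100 − 381236 = 94864; √94864 = 308.
q = (690 − 308)/2 = 191, p = (690 + 308)/2 = 499.
Check: 191 · 499 = 95309.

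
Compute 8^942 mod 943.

679

8^1 ≡ 8 (mod 943)
8^2 ≡ 8^2 = 64 ≡ 64 (mod 943)
8^4 ≡ 64^2 = 4096 ≡ 324 (mod 943)
8^8 ≡ 324^2 = 104976 ≡ 303 (mod 943)
8^16 ≡ 303^2 = 91809 ≡ 338 (mod 943)
8^32 ≡ 338^2 = 114244 ≡ 141 (mod 943)
8^64 ≡ 141^2 = 19881 ≡ 78 (mod 943)
8^128 ≡ 78^2 = 6084 ≡ 426 (mod 943)
8^256 ≡ 426^2 = 181476 ≡ 420 (mod 943)
8^512 ≡ 420^2 = 176400 ≡ 59 (mod 943)
942 = 512 + 256 + 128 + 32 + 8 + 4 + 2 in binary powers of 2.
So 8^942 ≡ 59 · 420 · 426 · 141 · 303 · 324 · 64 ≡ 679 (mod 943).
Since 679 ≠ 1, base 8 is a Fermat witness: 943 is composite.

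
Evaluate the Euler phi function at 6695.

Factor: 6695 = 5 · 13 · 103.
φ(6695) = (5−1) · (13−1) · (103−1) = 4 · 12 · 102 = 4896.

4896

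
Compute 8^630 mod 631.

1

8^1 ≡ 8 (mod 631)
8^2 ≡ 8^2 = 64 ≡ 64 (mod 631)
8^4 ≡ 64^2 = 4096 ≡ 310 (mod 631)
8^8 ≡ 310^2 = 96100 ≡ 188 (mod 631)
8^16 ≡ 188^2 = 35344 ≡ 8 (mod 631)
8^32 ≡ 8^2 = 64 ≡ 64 (mod 631)
8^64 ≡ 64^2 = 4096 ≡ 310 (mod 631)
8^128 ≡ 310^2 = 96100 ≡ 188 (mod 631)
8^256 ≡ 188^2 = 35344 ≡ 8 (mod 631)
8^512 ≡ 8^2 = 64 ≡ 64 (mod 631)
630 = 512 + 64 + 32 + 16 + 4 + 2 in binary powers of 2.
So 8^630 ≡ 64 · 310 · 64 · 8 · 310 · 64 ≡ 1 (mod 631).
Since the result is 1, base 8 gives no evidence that 631 is composite.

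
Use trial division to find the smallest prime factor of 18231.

3

18231 is odd.
Digit sum 15, divisible by 3.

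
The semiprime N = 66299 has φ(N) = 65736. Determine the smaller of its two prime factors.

φ(n) = (p−1)(q−1) = n − (p+q) + 1, so p + q = 66299 − 65736 + 1 = 564.
p and q are the roots of t² − 564t + 66299 = 0.
Discriminant: 564² − 4·66299 = 318096 − 265196 = 52900; √52900 = 230.
q = (564 − 230)/2 = 167, p = (564 + 230)/2 = 397.
Check: 167 · 397 = 66299.

167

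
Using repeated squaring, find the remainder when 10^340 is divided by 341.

10^1 ≡ 10 (mod 341)
10^2 ≡ 10^2 = 100 ≡ 100 (mod 341)
10^4 ≡ 100^2 = 10000 ≡ 111 (mod 341)
10^8 ≡ 111^2 = 12321 ≡ 45 (mod 341)
10^16 ≡ 45^2 = 2025 ≡ 320 (mod 341)
10^32 ≡ 320^2 = 102400 ≡ 100 (mod 341)
10^64 ≡ 100^2 = 10000 ≡ 111 (mod 341)
10^128 ≡ 111^2 = 12321 ≡ 45 (mod 341)
10^256 ≡ 45^2 = 2025 ≡ 320 (mod 341)
340 = 256 + 64 + 16 + 4 in binary powers of 2.
So 10^340 ≡ 320 · 111 · 320 · 111 ≡ 67 (mod 341).
Since 67 ≠ 1, base 10 is a Fermat witness: 341 is composite.

67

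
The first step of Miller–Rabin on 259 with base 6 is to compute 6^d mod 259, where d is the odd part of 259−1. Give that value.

6

259 − 1 = 258 = 2^1 · 129, so d = 129.
6^1 ≡ 6 (mod 259)
6^2 ≡ 6^2 = 36 ≡ 36 (mod 259)
6^4 ≡ 36^2 = 1296 ≡ 1 (mod 259)
6^8 ≡ 1^2 = 1 ≡ 1 (mod 259)
6^16 ≡ 1^2 = 1 ≡ 1 (mod 259)
6^32 ≡ 1^2 = 1 ≡ 1 (mod 259)
6^64 ≡ 1^2 = 1 ≡ 1 (mod 259)
6^128 ≡ 1^2 = 1 ≡ 1 (mod 259)
129 = 128 + 1 in binary powers of 2.
So 6^129 ≡ 1 · 6 ≡ 6 (mod 259).
Squaring chain: 6; never reaches −1, so base 6 is a Miller–Rabin witness that 259 is composite.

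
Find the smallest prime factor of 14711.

14711 is odd.
Digit sum 14, not divisible by 3.
Ends in 1: not divisible by 5.
7: 14711 = 7·2101 + 4
11: 14711 = 11·1337 + 4
13: 14711 = 13·1131 + 8
17: 14711 = 17·865 + 6
19: 14711 = 19·774 + 5
23: 14711 = 23·639 + 14
29: 14711 = 29·507 + 8
31: 14711 = 31·474 + 17
37: 14711 = 37·397 + 22
41: 14711 = 41·358 + 33
43: 14711 = 43·342 + 5
47: 14711 = 47·313

47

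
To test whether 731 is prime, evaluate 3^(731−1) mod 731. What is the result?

3^1 ≡ 3 (mod 731)
3^2 ≡ 3^2 = 9 ≡ 9 (mod 731)
3^4 ≡ 9^2 = 81 ≡ 81 (mod 731)
3^8 ≡ 81^2 = 6561 ≡ 713 (mod 731)
3^16 ≡ 713^2 = 508369 ≡ 324 (mod 731)
3^32 ≡ 324^2 = 104976 ≡ 443 (mod 731)
3^64 ≡ 443^2 = 196249 ≡ 341 (mod 731)
3^128 ≡ 341^2 = 116281 ≡ 52 (mod 731)
3^256 ≡ 52^2 = 2704 ≡ 511 (mod 731)
3^512 ≡ 511^2 = 261121 ≡ 154 (mod 731)
730 = 512 + 128 + 64 + 16 + 8 + 2 in binary powers of 2.
So 3^730 ≡ 154 · 52 · 341 · 324 · 713 · 9 ≡ 195 (mod 731).
Since 195 ≠ 1, base 3 is a Fermat witness: 731 is composite.

195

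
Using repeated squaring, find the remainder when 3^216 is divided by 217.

3^1 ≡ 3 (mod 217)
3^2 ≡ 3^2 = 9 ≡ 9 (mod 217)
3^4 ≡ 9^2 = 81 ≡ 81 (mod 217)
3^8 ≡ 81^2 = 6561 ≡ 51 (mod 217)
3^16 ≡ 51^2 = 2601 ≡ 214 (mod 217)
3^32 ≡ 214^2 = 45796 ≡ 9 (mod 217)
3^64 ≡ 9^2 = 81 ≡ 81 (mod 217)
3^128 ≡ 81^2 = 6561 ≡ 51 (mod 217)
216 = 128 + 64 + 16 + 8 in binary powers of 2.
So 3^216 ≡ 51 · 81 · 214 · 51 ≡ 78 (mod 217).
Since 78 ≠ 1, base 3 is a Fermat witness: 217 is composite.

78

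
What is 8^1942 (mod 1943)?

8^1 ≡ 8 (mod 1943)
8^2 ≡ 8^2 = 64 ≡ 64 (mod 1943)
8^4 ≡ 64^2 = 4096 ≡ 210 (mod 1943)
8^8 ≡ 210^2 = 44100 ≡ 1354 (mod 1943)
8^16 ≡ 1354^2 = 1833316 ≡ 1067 (mod 1943)
8^32 ≡ 1067^2 = 1138489 ≡ 1834 (mod 1943)
8^64 ≡ 1834^2 = 3363556 ≡ 223 (mod 1943)
8^128 ≡ 223^2 = 49729 ≡ 1154 (mod 1943)
8^256 ≡ 1154^2 = 1331716 ≡ 761 (mod 1943)
8^512 ≡ 761^2 = 579121 ≡ 107 (mod 1943)
8^1024 ≡ 107^2 = 11449 ≡ 1734 (mod 1943)
1942 = 1024 + 512 + 256 + 128 + 16 + 4 + 2 in binary powers of 2.
So 8^1942 ≡ 1734 · 107 · 761 · 1154 · 1067 · 210 · 64 ≡ 1715 (mod 1943).
Since 1715 ≠ 1, base 8 is a Fermat witness: 1943 is composite.

1715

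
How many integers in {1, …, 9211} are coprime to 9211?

9000

Factor: 9211 = 61 · 151.
φ(9211) = (61−1) · (151−1) = 60 · 150 = 9000.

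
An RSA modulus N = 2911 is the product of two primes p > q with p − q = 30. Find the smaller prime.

41

Since p = q + 30, we have 2911 = q(q + 30), so q² + 30q − 2911 = 0.
Discriminant: 30² + 4·2911 = 900 + 11644 = 12544; √12544 = 112.
q = (−30 + 112)/2 = 41, and p = q + 30 = 71.
Check: 41 · 71 = 2911.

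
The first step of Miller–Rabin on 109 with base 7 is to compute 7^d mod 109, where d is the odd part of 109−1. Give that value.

109 − 1 = 108 = 2^2 · 27, so d = 27.
7^1 ≡ 7 (mod 109)
7^2 ≡ 7^2 = 49 ≡ 49 (mod 109)
7^4 ≡ 49^2 = 2401 ≡ 3 (mod 109)
7^8 ≡ 3^2 = 9 ≡ 9 (mod 109)
7^16 ≡ 9^2 = 81 ≡ 81 (mod 109)
27 = 16 + 8 + 2 + 1 in binary powers of 2.
So 7^27 ≡ 81 · 9 · 49 · 7 ≡ 1 (mod 109).
Since 7^d ≡ 1 (mod 109), base 7 does not prove 109 composite.

1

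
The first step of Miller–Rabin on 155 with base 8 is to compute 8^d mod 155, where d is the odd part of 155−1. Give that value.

155 − 1 = 154 = 2^1 · 77, so d = 77.
8^1 ≡ 8 (mod 155)
8^2 ≡ 8^2 = 64 ≡ 64 (mod 155)
8^4 ≡ 64^2 = 4096 ≡ 66 (mod 155)
8^8 ≡ 66^2 = 4356 ≡ 16 (mod 155)
8^16 ≡ 16^2 = 256 ≡ 101 (mod 155)
8^32 ≡ 101^2 = 10201 ≡ 126 (mod 155)
8^64 ≡ 126^2 = 15876 ≡ 66 (mod 155)
77 = 64 + 8 + 4 + 1 in binary powers of 2.
So 8^77 ≡ 66 · 16 · 66 · 8 ≡ 33 (mod 155).
Squaring chain: 33; never reaches −1, so base 8 is a Miller–Rabin witness that 155 is composite.

33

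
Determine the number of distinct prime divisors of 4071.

3

4071 = 3 · 1357
1357 = 23 · 59
4071 = 3 · 23 · 59, which has 3 distinct prime factors.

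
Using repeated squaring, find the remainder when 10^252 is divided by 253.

177

10^1 ≡ 10 (mod 253)
10^2 ≡ 10^2 = 100 ≡ 100 (mod 253)
10^4 ≡ 100^2 = 10000 ≡ 133 (mod 253)
10^8 ≡ 133^2 = 17689 ≡ 232 (mod 253)
10^16 ≡ 232^2 = 53824 ≡ 188 (mod 253)
10^32 ≡ 188^2 = 35344 ≡ 177 (mod 253)
10^64 ≡ 177^2 = 31329 ≡ 210 (mod 253)
10^128 ≡ 210^2 = 44100 ≡ 78 (mod 253)
252 = 128 + 64 + 32 + 16 + 8 + 4 in binary powers of 2.
So 10^252 ≡ 78 · 210 · 177 · 188 · 232 · 133 ≡ 177 (mod 253).
Since 177 ≠ 1, base 10 is a Fermat witness: 253 is composite.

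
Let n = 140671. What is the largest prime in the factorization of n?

73

140671 = 41 · 3431
3431 = 47 · 73
73 is prime.
So 140671 = 41 · 47 · 73; the largest prime factor is 73.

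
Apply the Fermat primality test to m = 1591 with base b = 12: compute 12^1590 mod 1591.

84

12^1 ≡ 12 (mod 1591)
12^2 ≡ 12^2 = 144 ≡ 144 (mod 1591)
12^4 ≡ 144^2 = 20736 ≡ 53 (mod 1591)
12^8 ≡ 53^2 = 2809 ≡ 1218 (mod 1591)
12^16 ≡ 1218^2 = 1483524 ≡ 712 (mod 1591)
12^32 ≡ 712^2 = 506944 ≡ 1006 (mod 1591)
12^64 ≡ 1006^2 = 1012036 ≡ 160 (mod 1591)
12^128 ≡ 160^2 = 25600 ≡ 144 (mod 1591)
12^256 ≡ 144^2 = 20736 ≡ 53 (mod 1591)
12^512 ≡ 53^2 = 2809 ≡ 1218 (mod 1591)
12^1024 ≡ 1218^2 = 1483524 ≡ 712 (mod 1591)
1590 = 1024 + 512 + 32 + 16 + 4 + 2 in binary powers of 2.
So 12^1590 ≡ 712 · 1218 · 1006 · 712 · 53 · 144 ≡ 84 (mod 1591).
Since 84 ≠ 1, base 12 is a Fermat witness: 1591 is composite.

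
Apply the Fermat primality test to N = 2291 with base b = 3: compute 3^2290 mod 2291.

602

3^1 ≡ 3 (mod 2291)
3^2 ≡ 3^2 = 9 ≡ 9 (mod 2291)
3^4 ≡ 9^2 = 81 ≡ 81 (mod 2291)
3^8 ≡ 81^2 = 6561 ≡ 1979 (mod 2291)
3^16 ≡ 1979^2 = 3916441 ≡ 1122 (mod 2291)
3^32 ≡ 1122^2 = 1258884 ≡ 1125 (mod 2291)
3^64 ≡ 1125^2 = 1265625 ≡ 993 (mod 2291)
3^128 ≡ 993^2 = 986049 ≡ 919 (mod 2291)
3^256 ≡ 919^2 = 844561 ≡ 1473 (mod 2291)
3^512 ≡ 1473^2 = 2169729 ≡ 152 (mod 2291)
3^1024 ≡ 152^2 = 23104 ≡ 194 (mod 2291)
3^2048 ≡ 194^2 = 37636 ≡ 980 (mod 2291)
2290 = 2048 + 128 + 64 + 32 + 16 + 2 in binary powers of 2.
So 3^2290 ≡ 980 · 919 · 993 · 1125 · 1122 · 9 ≡ 602 (mod 2291).
Since 602 ≠ 1, base 3 is a Fermat witness: 2291 is composite.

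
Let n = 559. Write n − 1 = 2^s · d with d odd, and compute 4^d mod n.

559 − 1 = 558 = 2^1 · 279, so d = 279.
4^1 ≡ 4 (mod 559)
4^2 ≡ 4^2 = 16 ≡ 16 (mod 559)
4^4 ≡ 16^2 = 256 ≡ 256 (mod 559)
4^8 ≡ 256^2 = 65536 ≡ 133 (mod 559)
4^16 ≡ 133^2 = 17689 ≡ 360 (mod 559)
4^32 ≡ 360^2 = 129600 ≡ 471 (mod 559)
4^64 ≡ 471^2 = 221841 ≡ 477 (mod 559)
4^128 ≡ 477^2 = 227529 ≡ 16 (mod 559)
4^256 ≡ 16^2 = 256 ≡ 256 (mod 559)
279 = 256 + 16 + 4 + 2 + 1 in binary powers of 2.
So 4^279 ≡ 256 · 360 · 256 · 16 · 4 ≡ 441 (mod 559).
Squaring chain: 441; never reaches −1, so base 4 is a Miller–Rabin witness that 559 is composite.

441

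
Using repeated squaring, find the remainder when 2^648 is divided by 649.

80

2^1 ≡ 2 (mod 649)
2^2 ≡ 2^2 = 4 ≡ 4 (mod 649)
2^4 ≡ 4^2 = 16 ≡ 16 (mod 649)
2^8 ≡ 16^2 = 256 ≡ 256 (mod 649)
2^16 ≡ 256^2 = 65536 ≡ 636 (mod 649)
2^32 ≡ 636^2 = 404496 ≡ 169 (mod 649)
2^64 ≡ 169^2 = 28561 ≡ 5 (mod 649)
2^128 ≡ 5^2 = 25 ≡ 25 (mod 649)
2^256 ≡ 25^2 = 625 ≡ 625 (mod 649)
2^512 ≡ 625^2 = 390625 ≡ 576 (mod 649)
648 = 512 + 128 + 8 in binary powers of 2.
So 2^648 ≡ 576 · 25 · 256 ≡ 80 (mod 649).
Since 80 ≠ 1, base 2 is a Fermat witness: 649 is composite.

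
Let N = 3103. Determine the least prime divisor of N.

29

3103 is odd.
Digit sum 7, not divisible by 3.
Ends in 3: not divisible by 5.
7: 3103 = 7·443 + 2
11: 3103 = 11·282 + 1
13: 3103 = 13·238 + 9
17: 3103 = 17·182 + 9
19: 3103 = 19·163 + 6
23: 3103 = 23·134 + 21
29: 3103 = 29·107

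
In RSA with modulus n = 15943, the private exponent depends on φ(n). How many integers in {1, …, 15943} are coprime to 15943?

15688

Factor: 15943 = 107 · 149.
φ(15943) = (107−1) · (149−1) = 106 · 148 = 15688.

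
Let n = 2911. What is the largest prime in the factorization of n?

71

2911 = 41 · 71
71 is prime.
So 2911 = 41 · 71; the largest prime factor is 71.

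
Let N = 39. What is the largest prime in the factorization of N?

39 = 3 · 13
13 is prime.
So 39 = 3 · 13; the largest prime factor is 13.

13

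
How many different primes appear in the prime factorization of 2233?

2233 = 7 · 319
319 = 11 · 29
2233 = 7 · 11 · 29, which has 3 distinct prime factors.

3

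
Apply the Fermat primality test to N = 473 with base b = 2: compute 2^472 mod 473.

2^1 ≡ 2 (mod 473)
2^2 ≡ 2^2 = 4 ≡ 4 (mod 473)
2^4 ≡ 4^2 = 16 ≡ 16 (mod 473)
2^8 ≡ 16^2 = 256 ≡ 256 (mod 473)
2^16 ≡ 256^2 = 65536 ≡ 262 (mod 473)
2^32 ≡ 262^2 = 68644 ≡ 59 (mod 473)
2^64 ≡ 59^2 = 3481 ≡ 170 (mod 473)
2^128 ≡ 170^2 = 28900 ≡ 47 (mod 473)
2^256 ≡ 47^2 = 2209 ≡ 317 (mod 473)
472 = 256 + 128 + 64 + 16 + 8 in binary powers of 2.
So 2^472 ≡ 317 · 47 · 170 · 262 · 256 ≡ 422 (mod 473).
Since 422 ≠ 1, base 2 is a Fermat witness: 473 is composite.

422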